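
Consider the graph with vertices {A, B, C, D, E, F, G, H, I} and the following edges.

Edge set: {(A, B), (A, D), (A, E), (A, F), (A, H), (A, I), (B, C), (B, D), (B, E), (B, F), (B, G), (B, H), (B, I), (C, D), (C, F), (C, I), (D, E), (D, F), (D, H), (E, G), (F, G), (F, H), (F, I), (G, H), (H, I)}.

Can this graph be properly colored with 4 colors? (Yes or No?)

No

A, B, F, H, I are pairwise adjacent (a clique of size 5), so at least 5 colors are needed.
So 4 colors are not enough.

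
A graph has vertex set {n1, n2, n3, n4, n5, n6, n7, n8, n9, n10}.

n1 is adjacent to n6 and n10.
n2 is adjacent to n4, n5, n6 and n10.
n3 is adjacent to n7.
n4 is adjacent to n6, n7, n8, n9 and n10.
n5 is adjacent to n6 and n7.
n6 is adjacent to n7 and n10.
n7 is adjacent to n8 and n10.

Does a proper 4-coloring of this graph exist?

Yes

The chromatic number is 4. n2, n4, n6, n10 are pairwise adjacent (a clique of size 4), so at least 4 colors are needed.
One proper 4-coloring: n1=red, n2=green, n3=red, n4=red, n5=red, n6=blue, n7=green, n8=blue, n9=blue, n10=yellow.
That is already a proper 4-coloring.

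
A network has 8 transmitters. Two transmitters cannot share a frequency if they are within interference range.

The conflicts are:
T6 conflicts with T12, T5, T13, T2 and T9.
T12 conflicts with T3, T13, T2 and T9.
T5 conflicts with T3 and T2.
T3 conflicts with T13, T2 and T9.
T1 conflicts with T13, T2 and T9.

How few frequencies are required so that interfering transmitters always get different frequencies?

T6, T5, T2 all conflict with each other, so at least 3 frequencies are needed.
A valid assignment using 3 frequencies: T6=2, T12=3, T5=3, T3=2, T1=2, T13=1, T2=1, T9=1. Each listed conflict is separated.

3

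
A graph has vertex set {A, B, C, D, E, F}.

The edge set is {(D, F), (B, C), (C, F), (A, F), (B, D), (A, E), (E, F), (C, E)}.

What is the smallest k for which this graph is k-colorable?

A, E, F are mutually adjacent, so at least 3 colors are needed.
3 colors suffice: color 1 → {B, F}; color 2 → {A, C, D}; color 3 → {E}. Each edge has distinct colors on its endpoints.

3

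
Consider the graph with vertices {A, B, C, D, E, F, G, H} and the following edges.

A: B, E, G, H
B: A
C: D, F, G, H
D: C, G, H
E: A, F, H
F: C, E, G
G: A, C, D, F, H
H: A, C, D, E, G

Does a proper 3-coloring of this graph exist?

No

C, D, G, H form a clique, so at least 4 colors are needed.
So 3 colors are not enough.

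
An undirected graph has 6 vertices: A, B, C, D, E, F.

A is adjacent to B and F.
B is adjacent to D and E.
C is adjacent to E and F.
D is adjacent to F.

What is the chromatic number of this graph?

3

The cycle C-F-A-B-E-C has odd length 5, so it cannot be 2-colored; at least 3 colors are needed.
One proper 3-coloring: A=2, B=1, C=3, D=2, E=2, F=1. Every edge joins two different colors.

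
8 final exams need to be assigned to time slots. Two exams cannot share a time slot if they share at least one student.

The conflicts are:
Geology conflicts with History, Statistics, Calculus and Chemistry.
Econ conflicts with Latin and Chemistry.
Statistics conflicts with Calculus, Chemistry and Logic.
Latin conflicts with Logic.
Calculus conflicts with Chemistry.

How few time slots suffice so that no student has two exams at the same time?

4

Geology, Statistics, Calculus, Chemistry pairwise conflict, so at least 4 time slots are needed.
4 time slots suffice: time slot 1 → {History, Latin, Chemistry}; time slot 2 → {Geology, Econ, Logic}; time slot 3 → {Statistics}; time slot 4 → {Calculus}. Every pair that conflicts lands in different time slots.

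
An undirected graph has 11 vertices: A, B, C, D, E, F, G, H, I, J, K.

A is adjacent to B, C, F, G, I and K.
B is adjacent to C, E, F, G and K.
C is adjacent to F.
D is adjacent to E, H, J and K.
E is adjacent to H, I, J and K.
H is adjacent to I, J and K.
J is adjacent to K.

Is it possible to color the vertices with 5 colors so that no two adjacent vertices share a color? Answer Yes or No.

Yes

The chromatic number is 5. D, E, H, J, K form a clique, so at least 5 colors are needed.
5 colors suffice: color 1 → {A, E}; color 2 → {B, H}; color 3 → {F, G, I, K}; color 4 → {C, D}; color 5 → {J}.
That is already a proper 5-coloring.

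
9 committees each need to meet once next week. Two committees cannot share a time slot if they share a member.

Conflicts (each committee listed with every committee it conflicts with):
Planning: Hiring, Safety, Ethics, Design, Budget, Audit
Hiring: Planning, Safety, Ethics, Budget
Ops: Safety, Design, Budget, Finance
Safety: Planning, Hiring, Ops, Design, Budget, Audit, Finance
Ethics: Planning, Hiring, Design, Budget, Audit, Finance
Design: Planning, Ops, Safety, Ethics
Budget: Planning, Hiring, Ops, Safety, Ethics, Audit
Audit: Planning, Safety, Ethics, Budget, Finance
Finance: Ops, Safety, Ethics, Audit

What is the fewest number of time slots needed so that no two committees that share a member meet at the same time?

Planning, Ethics, Budget, Audit pairwise conflict, so at least 4 time slots are needed.
4 time slots suffice: time slot 1 → {Safety, Ethics}; time slot 2 → {Planning, Finance}; time slot 3 → {Design, Budget}; time slot 4 → {Hiring, Ops, Audit}. Every pair that conflicts lands in different time slots.

4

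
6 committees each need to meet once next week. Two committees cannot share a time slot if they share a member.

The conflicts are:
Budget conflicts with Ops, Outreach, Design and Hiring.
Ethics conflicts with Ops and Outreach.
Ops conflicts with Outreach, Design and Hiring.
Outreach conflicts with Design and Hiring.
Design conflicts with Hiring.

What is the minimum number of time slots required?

Budget, Ops, Outreach, Design, Hiring are mutually in conflict, so at least 5 time slots are needed.
A valid assignment using 5 time slots: Budget=5, Ethics=3, Ops=2, Outreach=1, Design=3, Hiring=4. Every pair that conflicts lands in different time slots.

5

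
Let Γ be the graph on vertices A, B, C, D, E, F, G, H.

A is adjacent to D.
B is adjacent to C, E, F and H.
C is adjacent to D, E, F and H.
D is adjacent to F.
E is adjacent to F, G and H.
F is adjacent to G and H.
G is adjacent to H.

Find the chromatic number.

B, C, E, F, H form a clique, so at least 5 colors are needed.
5 colors suffice: color 1 → {A, F}; color 2 → {D, E}; color 3 → {H}; color 4 → {C, G}; color 5 → {B}. Each edge has distinct colors on its endpoints.

5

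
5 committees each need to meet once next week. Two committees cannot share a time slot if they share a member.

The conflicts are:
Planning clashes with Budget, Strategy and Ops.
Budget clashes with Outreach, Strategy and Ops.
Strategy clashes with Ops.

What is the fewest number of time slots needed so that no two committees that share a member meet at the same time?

4

Planning, Budget, Strategy, Ops all conflict with each other, so at least 4 time slots are needed.
A valid assignment using 4 time slots: Planning=3, Budget=1, Outreach=2, Strategy=2, Ops=4. No two conflicting committees share a time slot.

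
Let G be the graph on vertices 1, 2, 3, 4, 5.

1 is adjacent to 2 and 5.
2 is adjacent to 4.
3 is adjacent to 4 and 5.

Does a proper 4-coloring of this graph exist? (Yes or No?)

Yes

The chromatic number is 3. The cycle 3-5-1-2-4-3 has odd length 5, so it cannot be 2-colored; at least 3 colors are needed.
3 colors suffice: color a → {1, 3}; color b → {4, 5}; color c → {2}.
Since 4 ≥ 3, a proper 4-coloring certainly exists.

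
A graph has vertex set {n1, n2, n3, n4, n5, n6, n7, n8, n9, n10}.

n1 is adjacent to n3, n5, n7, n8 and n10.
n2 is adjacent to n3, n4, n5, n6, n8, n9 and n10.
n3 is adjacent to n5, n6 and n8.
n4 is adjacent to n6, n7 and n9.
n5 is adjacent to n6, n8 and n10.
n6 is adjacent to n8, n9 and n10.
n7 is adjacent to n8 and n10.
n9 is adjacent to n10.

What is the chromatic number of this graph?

5

n2, n3, n5, n6, n8 are pairwise adjacent (a clique of size 5), so at least 5 colors are needed.
5 colors suffice: color 1 → {n1, n2}; color 2 → {n6, n7}; color 3 → {n5, n9}; color 4 → {n4, n8, n10}; color 5 → {n3}. Each edge has distinct colors on its endpoints.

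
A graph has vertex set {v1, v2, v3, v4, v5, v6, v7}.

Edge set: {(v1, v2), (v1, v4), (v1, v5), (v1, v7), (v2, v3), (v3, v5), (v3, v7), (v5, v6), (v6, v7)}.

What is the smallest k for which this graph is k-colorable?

2

v6 and v7 are adjacent, so at least 2 colors are needed.
2 colors suffice: color 1 → {v1, v3, v6}; color 2 → {v2, v4, v5, v7}. Each edge has distinct colors on its endpoints.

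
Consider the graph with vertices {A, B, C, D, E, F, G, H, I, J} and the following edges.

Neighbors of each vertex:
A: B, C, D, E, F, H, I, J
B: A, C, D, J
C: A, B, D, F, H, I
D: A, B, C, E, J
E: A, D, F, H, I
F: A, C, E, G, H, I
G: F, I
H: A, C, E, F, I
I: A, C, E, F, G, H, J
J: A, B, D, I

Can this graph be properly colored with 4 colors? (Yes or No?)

A, C, F, H, I are pairwise adjacent (a clique of size 5), so at least 5 colors are needed.
So 4 colors are not enough.

No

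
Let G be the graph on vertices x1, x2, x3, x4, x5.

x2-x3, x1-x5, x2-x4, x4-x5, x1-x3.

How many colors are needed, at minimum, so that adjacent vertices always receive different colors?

3

The cycle x4-x2-x3-x1-x5-x4 has odd length 5, so it cannot be 2-colored; at least 3 colors are needed.
A valid assignment using 3 colors: x1=blue, x2=blue, x3=red, x4=green, x5=red. Each edge has distinct colors on its endpoints.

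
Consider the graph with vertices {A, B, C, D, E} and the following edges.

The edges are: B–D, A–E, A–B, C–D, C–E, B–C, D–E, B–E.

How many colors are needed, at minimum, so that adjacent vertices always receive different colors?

4

B, C, D, E are pairwise adjacent (a clique of size 4), so at least 4 colors are needed.
4 colors suffice: color red → {E}; color blue → {B}; color green → {A, C}; color yellow → {D}. Each edge has distinct colors on its endpoints.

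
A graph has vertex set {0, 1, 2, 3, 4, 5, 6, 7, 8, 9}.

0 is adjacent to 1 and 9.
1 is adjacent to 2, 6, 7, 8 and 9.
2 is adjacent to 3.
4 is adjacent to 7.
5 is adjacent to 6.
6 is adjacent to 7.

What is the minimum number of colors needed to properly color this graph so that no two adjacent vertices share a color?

1, 6, 7 form a triangle, so at least 3 colors are needed.
One proper 3-coloring: 0=green, 1=red, 2=blue, 3=red, 4=red, 5=red, 6=green, 7=blue, 8=blue, 9=blue. Every edge joins two different colors.

3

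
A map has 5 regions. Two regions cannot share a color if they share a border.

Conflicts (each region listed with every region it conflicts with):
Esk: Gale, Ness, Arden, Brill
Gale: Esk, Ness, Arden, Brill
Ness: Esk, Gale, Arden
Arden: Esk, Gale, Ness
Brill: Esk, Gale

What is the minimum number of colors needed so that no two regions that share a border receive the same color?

Esk, Gale, Ness, Arden pairwise conflict, so at least 4 colors are needed.
4 colors suffice: Esk=1, Gale=2, Ness=4, Arden=3, Brill=3. Every pair that conflicts lands in different colors.

4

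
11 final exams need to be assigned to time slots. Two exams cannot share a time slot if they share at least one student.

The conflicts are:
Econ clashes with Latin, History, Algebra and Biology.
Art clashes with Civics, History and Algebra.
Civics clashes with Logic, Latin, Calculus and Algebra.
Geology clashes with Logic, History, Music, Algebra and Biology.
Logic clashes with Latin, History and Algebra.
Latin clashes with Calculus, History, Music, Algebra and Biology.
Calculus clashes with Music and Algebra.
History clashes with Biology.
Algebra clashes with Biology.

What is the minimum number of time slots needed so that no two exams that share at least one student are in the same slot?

4

Econ, Latin, History, Biology are mutually in conflict, so at least 4 time slots are needed.
4 time slots suffice: time slot 1 → {Art, Geology, Latin}; time slot 2 → {History, Music, Algebra}; time slot 3 → {Logic, Calculus, Biology}; time slot 4 → {Econ, Civics}. Each listed conflict is separated.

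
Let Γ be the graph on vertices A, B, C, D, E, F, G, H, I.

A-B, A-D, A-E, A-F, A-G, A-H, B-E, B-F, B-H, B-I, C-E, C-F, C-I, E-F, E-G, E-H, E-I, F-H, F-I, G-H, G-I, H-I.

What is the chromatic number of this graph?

5

A, B, E, F, H are mutually adjacent (a clique of size 5), so at least 5 colors are needed.
5 colors suffice: A=green, B=purple, C=yellow, D=red, E=red, F=blue, G=blue, H=yellow, I=green. No two adjacent vertices share a color.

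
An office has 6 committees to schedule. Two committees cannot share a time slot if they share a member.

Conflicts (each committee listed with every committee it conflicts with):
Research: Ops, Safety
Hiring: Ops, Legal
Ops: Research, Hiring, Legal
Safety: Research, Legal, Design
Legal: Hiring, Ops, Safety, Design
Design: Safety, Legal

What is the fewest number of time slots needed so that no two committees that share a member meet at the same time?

Safety, Legal, Design are mutually in conflict, so at least 3 time slots are needed.
3 time slots suffice: time slot 1 → {Research, Legal}; time slot 2 → {Ops, Safety}; time slot 3 → {Hiring, Design}. No two conflicting committees share a time slot.

3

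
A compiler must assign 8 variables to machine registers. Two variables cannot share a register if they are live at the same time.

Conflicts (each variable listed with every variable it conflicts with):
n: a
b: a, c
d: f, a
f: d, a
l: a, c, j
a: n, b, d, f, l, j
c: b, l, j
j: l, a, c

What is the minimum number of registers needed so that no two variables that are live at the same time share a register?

d, f, a pairwise conflict, so at least 3 registers are needed.
3 registers suffice: n=2, b=2, d=2, f=3, l=2, a=1, c=1, j=3. Each listed conflict is separated.

3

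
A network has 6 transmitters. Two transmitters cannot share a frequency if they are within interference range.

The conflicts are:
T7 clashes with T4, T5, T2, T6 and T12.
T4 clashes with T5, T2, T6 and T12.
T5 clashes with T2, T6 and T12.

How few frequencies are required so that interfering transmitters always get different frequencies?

T7, T4, T5, T2 all conflict with each other, so at least 4 frequencies are needed.
A valid assignment using 4 frequencies: T7=1, T4=3, T5=2, T2=4, T6=4, T12=4. Every pair that conflicts lands in different frequencies.

4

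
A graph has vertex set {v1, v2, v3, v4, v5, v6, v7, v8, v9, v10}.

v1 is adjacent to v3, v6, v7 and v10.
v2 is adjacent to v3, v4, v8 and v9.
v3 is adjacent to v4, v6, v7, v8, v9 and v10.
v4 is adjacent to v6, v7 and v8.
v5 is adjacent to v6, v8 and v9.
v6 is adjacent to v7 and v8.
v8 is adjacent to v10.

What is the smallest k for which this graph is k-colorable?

4

v3, v4, v6, v7 are mutually adjacent (a clique of size 4), so at least 4 colors are needed.
4 colors suffice: v1=4, v2=2, v3=1, v4=4, v5=1, v6=2, v7=3, v8=3, v9=3, v10=2. Each edge has distinct colors on its endpoints.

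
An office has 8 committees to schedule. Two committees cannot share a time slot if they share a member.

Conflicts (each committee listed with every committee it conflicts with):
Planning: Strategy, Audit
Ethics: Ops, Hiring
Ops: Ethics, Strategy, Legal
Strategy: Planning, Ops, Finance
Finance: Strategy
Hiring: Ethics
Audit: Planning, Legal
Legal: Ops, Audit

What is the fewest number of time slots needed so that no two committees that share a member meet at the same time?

3

The cycle Strategy-Planning-Audit-Legal-Ops-Strategy has odd length 5, so it cannot be 2-colored; at least 3 time slots are needed.
3 time slots suffice: time slot 1 → {Ethics, Strategy, Audit}; time slot 2 → {Planning, Ops, Finance, Hiring}; time slot 3 → {Legal}. No two conflicting committees share a time slot.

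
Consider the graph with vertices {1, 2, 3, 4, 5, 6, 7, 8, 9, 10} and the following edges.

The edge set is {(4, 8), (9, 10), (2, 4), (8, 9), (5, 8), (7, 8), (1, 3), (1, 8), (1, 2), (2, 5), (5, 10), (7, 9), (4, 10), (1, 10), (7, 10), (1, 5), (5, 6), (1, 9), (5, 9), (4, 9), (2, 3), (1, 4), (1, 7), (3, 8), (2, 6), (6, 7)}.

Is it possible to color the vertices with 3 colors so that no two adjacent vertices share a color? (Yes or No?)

No

1, 5, 9, 10 are pairwise adjacent (a clique of size 4), so at least 4 colors are needed.
So 3 colors are not enough.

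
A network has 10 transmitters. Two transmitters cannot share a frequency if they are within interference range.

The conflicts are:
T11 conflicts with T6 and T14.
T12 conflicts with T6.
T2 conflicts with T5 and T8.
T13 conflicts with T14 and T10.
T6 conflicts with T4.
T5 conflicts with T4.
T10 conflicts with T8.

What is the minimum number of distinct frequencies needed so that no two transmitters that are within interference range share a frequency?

3

The cycle T13-T14-T11-T6-T4-T5-T2-T8-T10-T13 has odd length 9, so it cannot be 2-colored; at least 3 frequencies are needed.
3 frequencies suffice: T11=2, T12=2, T2=2, T13=2, T6=1, T5=1, T14=1, T4=2, T10=1, T8=3. Each listed conflict is separated.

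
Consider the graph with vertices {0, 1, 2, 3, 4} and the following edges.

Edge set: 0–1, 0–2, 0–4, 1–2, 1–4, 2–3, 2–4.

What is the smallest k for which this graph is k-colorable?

0, 1, 2, 4 form a clique, so at least 4 colors are needed.
4 colors suffice: color a → {2}; color b → {0, 3}; color c → {1}; color d → {4}. Each edge has distinct colors on its endpoints.

4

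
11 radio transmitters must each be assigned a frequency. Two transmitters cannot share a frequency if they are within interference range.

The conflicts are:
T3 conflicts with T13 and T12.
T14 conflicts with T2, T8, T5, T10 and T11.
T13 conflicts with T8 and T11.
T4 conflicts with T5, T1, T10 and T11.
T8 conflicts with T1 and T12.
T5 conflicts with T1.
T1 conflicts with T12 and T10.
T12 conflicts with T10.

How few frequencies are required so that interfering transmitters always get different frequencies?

3

T8, T1, T12 pairwise conflict, so at least 3 frequencies are needed.
A valid assignment using 3 frequencies: T3=2, T14=1, T13=1, T2=2, T4=3, T8=2, T5=2, T1=1, T12=3, T10=2, T11=2. Every pair that conflicts lands in different frequencies.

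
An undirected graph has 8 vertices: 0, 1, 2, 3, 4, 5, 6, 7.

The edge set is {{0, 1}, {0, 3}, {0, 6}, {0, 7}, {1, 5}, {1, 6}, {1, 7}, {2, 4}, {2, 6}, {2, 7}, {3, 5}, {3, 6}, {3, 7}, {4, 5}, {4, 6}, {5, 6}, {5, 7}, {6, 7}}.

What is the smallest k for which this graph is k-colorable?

0, 1, 6, 7 are mutually adjacent (a clique of size 4), so at least 4 colors are needed.
One proper 4-coloring: 0=c, 1=d, 2=c, 3=d, 4=b, 5=c, 6=a, 7=b. Each edge has distinct colors on its endpoints.

4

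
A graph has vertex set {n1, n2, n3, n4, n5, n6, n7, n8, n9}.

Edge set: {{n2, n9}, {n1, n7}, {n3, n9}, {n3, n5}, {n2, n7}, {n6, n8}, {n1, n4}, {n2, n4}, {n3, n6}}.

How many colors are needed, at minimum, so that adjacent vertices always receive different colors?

2

n2 and n4 are adjacent, so at least 2 colors are needed.
A valid assignment using 2 colors: n1=1, n2=1, n3=1, n4=2, n5=2, n6=2, n7=2, n8=1, n9=2. Each edge has distinct colors on its endpoints.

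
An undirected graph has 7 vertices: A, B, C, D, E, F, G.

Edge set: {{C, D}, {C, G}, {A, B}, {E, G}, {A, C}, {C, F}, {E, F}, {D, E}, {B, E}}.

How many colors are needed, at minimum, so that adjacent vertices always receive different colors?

The cycle D-E-B-A-C-D has odd length 5, so it cannot be 2-colored; at least 3 colors are needed.
3 colors suffice: color red → {C, E}; color blue → {B, D, F, G}; color green → {A}. Each edge has distinct colors on its endpoints.

3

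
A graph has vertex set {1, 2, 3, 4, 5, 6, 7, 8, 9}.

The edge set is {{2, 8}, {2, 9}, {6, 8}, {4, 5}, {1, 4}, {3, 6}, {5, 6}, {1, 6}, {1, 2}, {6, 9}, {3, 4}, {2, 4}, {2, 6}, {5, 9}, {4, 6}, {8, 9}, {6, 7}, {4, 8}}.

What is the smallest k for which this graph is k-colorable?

4

2, 4, 6, 8 are mutually adjacent (a clique of size 4), so at least 4 colors are needed.
4 colors suffice: color a → {6}; color b → {4, 7, 9}; color c → {2, 3, 5}; color d → {1, 8}. Every edge joins two different colors.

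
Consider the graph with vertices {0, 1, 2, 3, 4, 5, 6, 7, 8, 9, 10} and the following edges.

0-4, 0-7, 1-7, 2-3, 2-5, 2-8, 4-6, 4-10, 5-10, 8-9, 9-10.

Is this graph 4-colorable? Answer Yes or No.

Yes

The chromatic number is 3. The cycle 10-5-2-8-9-10 has odd length 5, so it cannot be 2-colored; at least 3 colors are needed.
A valid assignment using 3 colors: 0=blue, 1=blue, 2=red, 3=blue, 4=red, 5=green, 6=blue, 7=red, 8=blue, 9=red, 10=blue.
Since 4 ≥ 3, a proper 4-coloring certainly exists.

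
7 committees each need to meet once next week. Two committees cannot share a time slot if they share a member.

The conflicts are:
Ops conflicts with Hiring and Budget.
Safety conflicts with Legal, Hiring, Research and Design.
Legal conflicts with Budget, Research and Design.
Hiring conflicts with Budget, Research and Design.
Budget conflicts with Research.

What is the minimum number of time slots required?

3

Safety, Legal, Design are mutually in conflict, so at least 3 time slots are needed.
Using 3 time slots: Ops=3, Safety=2, Legal=1, Hiring=1, Budget=2, Research=3, Design=3. Every pair that conflicts lands in different time slots.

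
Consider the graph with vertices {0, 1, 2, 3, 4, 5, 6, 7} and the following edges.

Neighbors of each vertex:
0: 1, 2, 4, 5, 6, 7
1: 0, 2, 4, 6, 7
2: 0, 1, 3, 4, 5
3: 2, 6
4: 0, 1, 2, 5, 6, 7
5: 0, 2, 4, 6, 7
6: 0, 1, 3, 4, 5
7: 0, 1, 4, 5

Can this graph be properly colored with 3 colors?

0, 4, 5, 6 form a clique, so at least 4 colors are needed.
So 3 colors are not enough.

No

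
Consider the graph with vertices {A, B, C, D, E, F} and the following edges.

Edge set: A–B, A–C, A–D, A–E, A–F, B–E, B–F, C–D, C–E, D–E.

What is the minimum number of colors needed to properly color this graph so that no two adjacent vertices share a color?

A, C, D, E are pairwise adjacent (a clique of size 4), so at least 4 colors are needed.
4 colors suffice: color 1 → {A}; color 2 → {E, F}; color 3 → {B, C}; color 4 → {D}. Every edge joins two different colors.

4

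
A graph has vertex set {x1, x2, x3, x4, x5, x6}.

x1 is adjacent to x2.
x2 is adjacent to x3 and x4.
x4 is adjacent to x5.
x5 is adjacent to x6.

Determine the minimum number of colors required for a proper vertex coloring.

x5 and x6 are adjacent, so at least 2 colors are needed.
2 colors suffice: color 1 → {x2, x5}; color 2 → {x1, x3, x4, x6}. No two adjacent vertices share a color.

2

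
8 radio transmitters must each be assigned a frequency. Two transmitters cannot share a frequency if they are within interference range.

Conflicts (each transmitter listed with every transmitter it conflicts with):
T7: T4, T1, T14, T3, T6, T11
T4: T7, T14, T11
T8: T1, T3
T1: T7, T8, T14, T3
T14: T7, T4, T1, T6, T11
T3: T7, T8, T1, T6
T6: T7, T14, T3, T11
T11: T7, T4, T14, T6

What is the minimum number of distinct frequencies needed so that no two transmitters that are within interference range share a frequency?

4

T7, T14, T6, T11 all conflict with each other, so at least 4 frequencies are needed.
4 frequencies suffice: frequency 1 → {T7, T8}; frequency 2 → {T14, T3}; frequency 3 → {T1, T11}; frequency 4 → {T4, T6}. Each listed conflict is separated.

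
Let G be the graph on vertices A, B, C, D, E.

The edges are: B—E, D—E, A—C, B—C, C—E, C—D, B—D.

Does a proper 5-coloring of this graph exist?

Yes

The chromatic number is 4. B, C, D, E form a clique, so at least 4 colors are needed.
A valid assignment using 4 colors: A=blue, B=yellow, C=red, D=green, E=blue.
Since 5 ≥ 4, a proper 5-coloring certainly exists.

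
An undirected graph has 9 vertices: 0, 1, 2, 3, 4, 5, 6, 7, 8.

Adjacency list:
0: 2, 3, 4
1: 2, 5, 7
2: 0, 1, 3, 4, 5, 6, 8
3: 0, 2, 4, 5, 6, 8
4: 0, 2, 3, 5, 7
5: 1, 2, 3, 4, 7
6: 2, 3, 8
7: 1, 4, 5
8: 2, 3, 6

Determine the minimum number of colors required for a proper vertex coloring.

2, 3, 6, 8 are pairwise adjacent (a clique of size 4), so at least 4 colors are needed.
4 colors suffice: 0=green, 1=blue, 2=red, 3=blue, 4=yellow, 5=green, 6=yellow, 7=red, 8=green. No two adjacent vertices share a color.

4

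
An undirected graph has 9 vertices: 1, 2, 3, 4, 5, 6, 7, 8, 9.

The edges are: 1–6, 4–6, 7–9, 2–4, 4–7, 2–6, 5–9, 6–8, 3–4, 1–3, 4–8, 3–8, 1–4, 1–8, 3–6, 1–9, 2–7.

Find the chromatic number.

5

1, 3, 4, 6, 8 are pairwise adjacent (a clique of size 5), so at least 5 colors are needed.
5 colors suffice: color a → {4, 9}; color b → {5, 6, 7}; color c → {1, 2}; color d → {8}; color e → {3}. Each edge has distinct colors on its endpoints.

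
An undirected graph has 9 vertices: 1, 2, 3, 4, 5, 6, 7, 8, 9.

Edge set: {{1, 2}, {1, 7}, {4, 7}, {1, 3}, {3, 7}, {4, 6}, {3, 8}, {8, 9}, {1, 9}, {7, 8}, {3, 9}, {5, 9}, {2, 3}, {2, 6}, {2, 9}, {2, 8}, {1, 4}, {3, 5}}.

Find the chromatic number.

4

2, 3, 8, 9 are pairwise adjacent (a clique of size 4), so at least 4 colors are needed.
4 colors suffice: color a → {3, 4}; color b → {6, 7, 9}; color c → {2, 5}; color d → {1, 8}. No two adjacent vertices share a color.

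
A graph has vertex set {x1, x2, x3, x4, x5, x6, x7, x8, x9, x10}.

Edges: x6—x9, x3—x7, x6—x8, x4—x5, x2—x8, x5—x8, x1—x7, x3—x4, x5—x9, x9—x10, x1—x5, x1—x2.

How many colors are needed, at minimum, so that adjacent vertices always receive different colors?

The cycle x5-x4-x3-x7-x1-x5 has odd length 5, so it cannot be 2-colored; at least 3 colors are needed.
One proper 3-coloring: x1=2, x2=1, x3=1, x4=2, x5=1, x6=1, x7=3, x8=2, x9=2, x10=1. No two adjacent vertices share a color.

3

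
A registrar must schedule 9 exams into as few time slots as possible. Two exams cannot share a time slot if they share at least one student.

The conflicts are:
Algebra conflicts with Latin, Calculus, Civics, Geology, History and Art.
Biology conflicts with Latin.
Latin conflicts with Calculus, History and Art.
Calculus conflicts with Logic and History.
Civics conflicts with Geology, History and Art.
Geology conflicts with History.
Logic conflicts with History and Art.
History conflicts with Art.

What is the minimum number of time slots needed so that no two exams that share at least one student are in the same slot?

4

Algebra, Latin, Calculus, History pairwise conflict, so at least 4 time slots are needed.
Using 4 time slots: Algebra=2, Biology=1, Latin=4, Calculus=3, Civics=4, Geology=3, Logic=2, History=1, Art=3. No two conflicting exams share a time slot.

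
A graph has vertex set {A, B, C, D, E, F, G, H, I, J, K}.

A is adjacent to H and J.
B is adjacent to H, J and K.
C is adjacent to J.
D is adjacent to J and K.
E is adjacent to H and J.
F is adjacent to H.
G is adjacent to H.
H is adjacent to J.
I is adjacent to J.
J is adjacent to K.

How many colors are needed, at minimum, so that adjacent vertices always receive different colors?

A, H, J form a triangle, so at least 3 colors are needed.
3 colors suffice: color red → {F, G, J}; color blue → {C, H, I, K}; color green → {A, B, D, E}. No two adjacent vertices share a color.

3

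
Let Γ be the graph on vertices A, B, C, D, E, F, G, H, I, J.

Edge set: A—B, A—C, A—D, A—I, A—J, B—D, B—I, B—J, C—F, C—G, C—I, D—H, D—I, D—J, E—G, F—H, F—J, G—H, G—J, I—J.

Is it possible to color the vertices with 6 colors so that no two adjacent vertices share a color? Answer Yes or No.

Yes

The chromatic number is 5. A, B, D, I, J are pairwise adjacent (a clique of size 5), so at least 5 colors are needed.
5 colors suffice: color 1 → {C, E, H, J}; color 2 → {F, G, I}; color 3 → {D}; color 4 → {A}; color 5 → {B}.
Since 6 ≥ 5, a proper 6-coloring certainly exists.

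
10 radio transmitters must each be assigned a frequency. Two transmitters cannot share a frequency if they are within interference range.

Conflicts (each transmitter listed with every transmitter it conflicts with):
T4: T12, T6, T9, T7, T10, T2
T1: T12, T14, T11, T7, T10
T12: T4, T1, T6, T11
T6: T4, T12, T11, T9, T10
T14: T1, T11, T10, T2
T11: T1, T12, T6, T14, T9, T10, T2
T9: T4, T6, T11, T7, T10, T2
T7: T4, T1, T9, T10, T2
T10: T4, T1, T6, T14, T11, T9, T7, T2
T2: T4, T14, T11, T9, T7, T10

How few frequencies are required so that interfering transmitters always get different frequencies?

5

T4, T9, T7, T10, T2 pairwise conflict, so at least 5 frequencies are needed.
Using 5 frequencies: T4=2, T1=3, T12=1, T6=4, T14=5, T11=2, T9=3, T7=5, T10=1, T2=4. Every pair that conflicts lands in different frequencies.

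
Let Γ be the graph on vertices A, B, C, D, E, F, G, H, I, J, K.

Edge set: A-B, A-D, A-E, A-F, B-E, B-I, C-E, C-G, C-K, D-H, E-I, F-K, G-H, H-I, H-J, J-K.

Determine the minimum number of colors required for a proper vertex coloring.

B, E, I form a triangle, so at least 3 colors are needed.
A valid assignment using 3 colors: A=2, B=3, C=2, D=3, E=1, F=3, G=3, H=1, I=2, J=2, K=1. No two adjacent vertices share a color.

3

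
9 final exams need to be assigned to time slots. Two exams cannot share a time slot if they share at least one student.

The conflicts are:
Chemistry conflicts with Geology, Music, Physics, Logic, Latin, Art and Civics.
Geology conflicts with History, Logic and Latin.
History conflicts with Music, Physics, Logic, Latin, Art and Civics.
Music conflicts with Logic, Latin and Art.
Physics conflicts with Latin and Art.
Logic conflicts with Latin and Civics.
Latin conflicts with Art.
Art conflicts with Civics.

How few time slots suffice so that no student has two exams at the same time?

4

Chemistry, Geology, Logic, Latin all conflict with each other, so at least 4 time slots are needed.
4 time slots suffice: time slot 1 → {Latin, Civics}; time slot 2 → {Chemistry, History}; time slot 3 → {Logic, Art}; time slot 4 → {Geology, Music, Physics}. Every pair that conflicts lands in different time slots.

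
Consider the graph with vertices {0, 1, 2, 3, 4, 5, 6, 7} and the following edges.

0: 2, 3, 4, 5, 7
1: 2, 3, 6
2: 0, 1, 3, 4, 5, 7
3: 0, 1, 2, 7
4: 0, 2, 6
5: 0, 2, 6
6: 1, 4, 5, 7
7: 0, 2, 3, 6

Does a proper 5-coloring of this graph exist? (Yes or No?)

Yes

The chromatic number is 4. 0, 2, 3, 7 are pairwise adjacent (a clique of size 4), so at least 4 colors are needed.
4 colors suffice: color a → {2, 6}; color b → {0, 1}; color c → {3, 4, 5}; color d → {7}.
Since 5 ≥ 4, a proper 5-coloring certainly exists.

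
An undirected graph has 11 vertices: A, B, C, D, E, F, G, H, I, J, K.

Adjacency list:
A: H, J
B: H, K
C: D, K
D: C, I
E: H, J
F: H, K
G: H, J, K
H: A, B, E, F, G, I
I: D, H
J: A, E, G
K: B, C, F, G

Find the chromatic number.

2

E and H are adjacent, so at least 2 colors are needed.
2 colors suffice: color red → {D, H, J, K}; color blue → {A, B, C, E, F, G, I}. No two adjacent vertices share a color.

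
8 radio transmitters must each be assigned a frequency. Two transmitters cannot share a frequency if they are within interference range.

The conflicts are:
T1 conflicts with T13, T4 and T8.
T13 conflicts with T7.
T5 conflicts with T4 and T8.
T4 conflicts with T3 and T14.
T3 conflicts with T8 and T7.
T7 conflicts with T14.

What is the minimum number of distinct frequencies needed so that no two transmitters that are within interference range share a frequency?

The cycle T13-T7-T14-T4-T1-T13 has odd length 5, so it cannot be 2-colored; at least 3 frequencies are needed.
3 frequencies suffice: T1=2, T13=3, T5=2, T4=1, T3=2, T8=1, T7=1, T14=2. Every pair that conflicts lands in different frequencies.

3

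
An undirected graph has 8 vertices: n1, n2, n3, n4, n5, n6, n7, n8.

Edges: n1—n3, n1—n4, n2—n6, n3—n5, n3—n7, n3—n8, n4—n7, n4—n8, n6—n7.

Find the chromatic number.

2

n3 and n5 are adjacent, so at least 2 colors are needed.
2 colors suffice: color 1 → {n3, n4, n6}; color 2 → {n1, n2, n5, n7, n8}. No two adjacent vertices share a color.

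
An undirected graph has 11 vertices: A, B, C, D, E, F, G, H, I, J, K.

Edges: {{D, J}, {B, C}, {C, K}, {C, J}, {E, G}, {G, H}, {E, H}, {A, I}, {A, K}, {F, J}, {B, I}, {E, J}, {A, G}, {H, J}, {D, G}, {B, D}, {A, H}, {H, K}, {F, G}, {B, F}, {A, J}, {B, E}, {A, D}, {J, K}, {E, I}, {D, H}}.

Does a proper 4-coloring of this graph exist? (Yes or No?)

Yes

The chromatic number is 4. A, H, J, K are pairwise adjacent (a clique of size 4), so at least 4 colors are needed.
4 colors suffice: color 1 → {B, G, J}; color 2 → {A, C, E, F}; color 3 → {H, I}; color 4 → {D, K}.
That is already a proper 4-coloring.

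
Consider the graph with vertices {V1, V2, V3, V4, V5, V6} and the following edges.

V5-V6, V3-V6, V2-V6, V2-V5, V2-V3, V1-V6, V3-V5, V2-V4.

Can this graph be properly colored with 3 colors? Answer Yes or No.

V2, V3, V5, V6 are mutually adjacent (a clique of size 4), so at least 4 colors are needed.
So 3 colors are not enough.

No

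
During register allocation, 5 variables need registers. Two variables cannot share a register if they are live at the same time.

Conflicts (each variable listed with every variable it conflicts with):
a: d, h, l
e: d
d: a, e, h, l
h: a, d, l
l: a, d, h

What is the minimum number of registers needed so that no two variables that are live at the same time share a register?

a, d, h, l all conflict with each other, so at least 4 registers are needed.
4 registers suffice: register 1 → {d}; register 2 → {e, l}; register 3 → {a}; register 4 → {h}. Each listed conflict is separated.

4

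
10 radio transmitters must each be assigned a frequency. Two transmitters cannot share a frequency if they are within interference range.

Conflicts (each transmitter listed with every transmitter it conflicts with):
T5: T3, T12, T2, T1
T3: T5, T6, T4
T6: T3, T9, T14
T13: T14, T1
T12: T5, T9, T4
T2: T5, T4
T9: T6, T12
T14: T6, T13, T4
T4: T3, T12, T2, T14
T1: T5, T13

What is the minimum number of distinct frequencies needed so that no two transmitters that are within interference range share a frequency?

The cycle T6-T3-T4-T12-T9-T6 has odd length 5, so it cannot be 2-colored; at least 3 frequencies are needed.
3 frequencies suffice: frequency 1 → {T5, T6, T13, T4}; frequency 2 → {T3, T12, T2, T14, T1}; frequency 3 → {T9}. Each listed conflict is separated.

3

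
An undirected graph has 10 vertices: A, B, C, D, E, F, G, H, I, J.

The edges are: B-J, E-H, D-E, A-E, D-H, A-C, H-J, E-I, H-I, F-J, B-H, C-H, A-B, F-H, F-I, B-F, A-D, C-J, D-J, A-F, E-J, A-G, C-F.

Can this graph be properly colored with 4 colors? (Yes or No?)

Yes

The chromatic number is 4. D, E, H, J are mutually adjacent (a clique of size 4), so at least 4 colors are needed.
One proper 4-coloring: A=red, B=yellow, C=yellow, D=yellow, E=green, F=green, G=blue, H=red, I=blue, J=blue.
That is already a proper 4-coloring.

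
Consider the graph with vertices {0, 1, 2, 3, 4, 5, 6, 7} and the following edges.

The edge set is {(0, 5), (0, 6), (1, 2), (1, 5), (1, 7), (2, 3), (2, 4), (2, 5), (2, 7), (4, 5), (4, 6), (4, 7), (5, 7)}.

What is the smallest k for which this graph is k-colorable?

4

2, 4, 5, 7 are pairwise adjacent (a clique of size 4), so at least 4 colors are needed.
4 colors suffice: color a → {2, 6}; color b → {3, 5}; color c → {0, 1, 4}; color d → {7}. Every edge joins two different colors.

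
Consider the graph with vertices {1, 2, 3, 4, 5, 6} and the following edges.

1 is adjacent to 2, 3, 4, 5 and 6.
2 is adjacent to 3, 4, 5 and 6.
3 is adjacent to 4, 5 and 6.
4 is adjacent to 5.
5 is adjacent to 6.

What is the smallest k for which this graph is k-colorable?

1, 2, 3, 4, 5 form a clique, so at least 5 colors are needed.
5 colors suffice: color a → {3}; color b → {5}; color c → {1}; color d → {2}; color e → {4, 6}. No two adjacent vertices share a color.

5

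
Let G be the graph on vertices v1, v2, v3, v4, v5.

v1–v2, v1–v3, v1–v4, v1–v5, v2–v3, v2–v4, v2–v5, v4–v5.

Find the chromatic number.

4

v1, v2, v4, v5 form a clique, so at least 4 colors are needed.
A valid assignment using 4 colors: v1=R, v2=B, v3=G, v4=Y, v5=G. Each edge has distinct colors on its endpoints.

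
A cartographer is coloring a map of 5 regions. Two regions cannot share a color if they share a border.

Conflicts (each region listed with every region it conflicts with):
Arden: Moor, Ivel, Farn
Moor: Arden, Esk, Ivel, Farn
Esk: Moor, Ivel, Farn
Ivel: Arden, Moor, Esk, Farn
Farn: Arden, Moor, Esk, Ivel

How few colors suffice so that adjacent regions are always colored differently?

4

Moor, Esk, Ivel, Farn pairwise conflict, so at least 4 colors are needed.
One proper 4-coloring: Arden=4, Moor=1, Esk=4, Ivel=3, Farn=2. Every pair that conflicts lands in different colors.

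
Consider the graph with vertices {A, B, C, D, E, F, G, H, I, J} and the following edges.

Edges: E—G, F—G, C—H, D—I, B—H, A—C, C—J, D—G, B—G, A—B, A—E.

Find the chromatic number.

2

A and B are adjacent, so at least 2 colors are needed.
2 colors suffice: color red → {A, G, H, I, J}; color blue → {B, C, D, E, F}. Every edge joins two different colors.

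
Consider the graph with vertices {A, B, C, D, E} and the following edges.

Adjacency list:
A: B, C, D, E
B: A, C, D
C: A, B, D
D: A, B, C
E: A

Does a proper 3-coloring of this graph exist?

No

A, B, C, D are mutually adjacent (a clique of size 4), so at least 4 colors are needed.
So 3 colors are not enough.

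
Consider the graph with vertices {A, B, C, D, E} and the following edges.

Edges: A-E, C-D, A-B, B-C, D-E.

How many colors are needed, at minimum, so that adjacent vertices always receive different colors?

The cycle D-C-B-A-E-D has odd length 5, so it cannot be 2-colored; at least 3 colors are needed.
A valid assignment using 3 colors: A=blue, B=red, C=blue, D=red, E=green. Every edge joins two different colors.

3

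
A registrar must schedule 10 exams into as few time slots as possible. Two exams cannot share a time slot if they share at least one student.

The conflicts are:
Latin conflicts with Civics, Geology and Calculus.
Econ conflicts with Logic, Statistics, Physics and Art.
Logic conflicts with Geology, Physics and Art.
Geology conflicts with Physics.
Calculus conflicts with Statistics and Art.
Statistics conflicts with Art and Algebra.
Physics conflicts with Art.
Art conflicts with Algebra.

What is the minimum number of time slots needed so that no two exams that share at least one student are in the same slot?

4

Econ, Logic, Physics, Art all conflict with each other, so at least 4 time slots are needed.
Using 4 time slots: Latin=1, Civics=2, Econ=4, Logic=2, Geology=4, Calculus=3, Statistics=2, Physics=3, Art=1, Algebra=3. Each listed conflict is separated.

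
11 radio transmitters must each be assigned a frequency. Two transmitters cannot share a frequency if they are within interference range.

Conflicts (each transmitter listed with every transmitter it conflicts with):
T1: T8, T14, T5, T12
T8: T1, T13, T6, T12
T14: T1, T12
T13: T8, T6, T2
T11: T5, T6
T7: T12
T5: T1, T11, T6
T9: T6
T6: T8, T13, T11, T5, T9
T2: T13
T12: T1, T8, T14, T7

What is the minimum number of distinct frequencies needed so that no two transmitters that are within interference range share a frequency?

3

T8, T13, T6 all conflict with each other, so at least 3 frequencies are needed.
Using 3 frequencies: T1=1, T8=3, T14=3, T13=2, T11=3, T7=1, T5=2, T9=2, T6=1, T2=1, T12=2. Every pair that conflicts lands in different frequencies.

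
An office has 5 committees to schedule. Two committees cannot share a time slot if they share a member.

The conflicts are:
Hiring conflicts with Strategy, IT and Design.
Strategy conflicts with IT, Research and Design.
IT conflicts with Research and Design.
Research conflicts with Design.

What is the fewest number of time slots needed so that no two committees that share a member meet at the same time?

Strategy, IT, Research, Design pairwise conflict, so at least 4 time slots are needed.
4 time slots suffice: time slot 1 → {Design}; time slot 2 → {IT}; time slot 3 → {Strategy}; time slot 4 → {Hiring, Research}. Every pair that conflicts lands in different time slots.

4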